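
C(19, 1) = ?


C(19,1) = 19!/(1! × 18!)
= 121645100408832000/(1 × 6402373705728000)
= 19

C(19,1) = 19


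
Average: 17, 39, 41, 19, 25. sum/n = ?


Sum = 17 + 39 + 41 + 19 + 25 = 141
n = 5
Mean = 141/5 = 28.2000

Mean = 28.2000


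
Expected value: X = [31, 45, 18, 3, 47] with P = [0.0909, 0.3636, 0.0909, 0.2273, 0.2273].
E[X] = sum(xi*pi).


E[X] = 31*0.0909 + 45*0.3636 + 18*0.0909 + 3*0.2273 + 47*0.2273
= 2.8179 + 16.3620 + 1.6362 + 0.6819 + 10.6831
= 32.1811

E[X] = 32.1811


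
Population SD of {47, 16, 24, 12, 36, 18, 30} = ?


Mean = 26.1429
Variance = 131.5510
SD = sqrt(131.5510) = 11.4696

SD = 11.4696


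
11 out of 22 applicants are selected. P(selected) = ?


P = 11/22 = 0.5000

P = 0.5000


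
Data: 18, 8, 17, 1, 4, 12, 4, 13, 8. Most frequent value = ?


Frequencies: 1:1, 4:2, 8:2, 12:1, 13:1, 17:1, 18:1
Max frequency = 2
Mode = 4, 8

Mode = 4, 8


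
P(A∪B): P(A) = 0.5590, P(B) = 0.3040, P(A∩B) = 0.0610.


P(A∪B) = 0.5590 + 0.3040 - 0.0610
= 0.8630 - 0.0610
= 0.8020

P(A∪B) = 0.8020


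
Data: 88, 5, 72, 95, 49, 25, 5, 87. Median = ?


Sorted: 5, 5, 25, 49, 72, 87, 88, 95
n = 8 (even)
Middle values: 49 and 72
Median = (49+72)/2 = 60.5000

Median = 60.5000


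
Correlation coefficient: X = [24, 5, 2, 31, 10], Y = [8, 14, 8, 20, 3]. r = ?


Mean X = 14.4000, Mean Y = 10.6000
SD X = 11.217843, SD Y = 5.851496
Cov = 32.960000
r = 32.960000/(11.217843*5.851496) = 0.5021

r = 0.5021


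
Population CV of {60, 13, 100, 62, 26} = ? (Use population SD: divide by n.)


Mean = 52.2000
SD = 30.5444
CV = (30.5444/52.2000)*100 = 58.5142%

CV = 58.5142%


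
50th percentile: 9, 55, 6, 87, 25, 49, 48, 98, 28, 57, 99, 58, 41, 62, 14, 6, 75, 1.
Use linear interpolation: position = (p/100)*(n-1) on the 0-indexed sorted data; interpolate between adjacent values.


Sorted: 1, 6, 6, 9, 14, 25, 28, 41, 48, 49, 55, 57, 58, 62, 75, 87, 98, 99
n = 18
Index = 50/100 * 17 = 8.5000
Lower = data[8] = 48, Upper = data[9] = 49
P50 = 48 + 0.5000*(1) = 48.5000

P50 = 48.5000


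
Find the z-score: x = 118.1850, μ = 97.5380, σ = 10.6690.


z = (118.1850 - 97.5380)/10.6690
= 20.6470/10.6690
= 1.9352

z = 1.9352


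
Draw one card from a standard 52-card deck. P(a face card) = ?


12 face cards in 52 cards
P = 12/52 = 0.2308

P = 0.2308


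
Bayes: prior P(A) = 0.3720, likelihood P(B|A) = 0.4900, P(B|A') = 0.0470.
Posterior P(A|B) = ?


P(B) = P(B|A)*P(A) + P(B|A')*P(A')
= 0.4900*0.3720 + 0.0470*0.6280
= 0.182280 + 0.029516 = 0.211796
P(A|B) = 0.182280/0.211796 = 0.8606

P(A|B) = 0.8606


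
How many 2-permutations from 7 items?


P(7,2) = 7!/5!
= 5040/120
= 42

P(7,2) = 42


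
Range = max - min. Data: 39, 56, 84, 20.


Max = 84, Min = 20
Range = 84 - 20 = 64

Range = 64


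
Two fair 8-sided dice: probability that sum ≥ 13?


Total outcomes = 8×8 = 64
Favorable (sum ≥ 13): 10
P = 10/64 = 0.1562

P = 0.1562


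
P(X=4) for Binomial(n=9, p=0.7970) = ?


C(9,4) = 126
p^4 = 0.403490
(1-p)^5 = 0.000345
P = 126 * 0.403490 * 0.000345 = 0.0175

P(X=4) = 0.0175


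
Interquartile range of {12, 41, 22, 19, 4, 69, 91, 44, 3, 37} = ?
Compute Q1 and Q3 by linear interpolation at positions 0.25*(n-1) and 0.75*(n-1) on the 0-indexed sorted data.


Sorted: 3, 4, 12, 19, 22, 37, 41, 44, 69, 91
Q1 (25th %ile) = 13.7500
Q3 (75th %ile) = 43.2500
IQR = 43.2500 - 13.7500 = 29.5000

IQR = 29.5000


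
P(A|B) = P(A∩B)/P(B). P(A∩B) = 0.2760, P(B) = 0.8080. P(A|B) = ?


P(A|B) = 0.2760/0.8080 = 0.3416

P(A|B) = 0.3416


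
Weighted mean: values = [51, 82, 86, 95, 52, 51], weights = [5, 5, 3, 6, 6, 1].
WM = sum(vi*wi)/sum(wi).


Numerator = 51*5 + 82*5 + 86*3 + 95*6 + 52*6 + 51*1 = 1856
Denominator = 5 + 5 + 3 + 6 + 6 + 1 = 26
WM = 1856/26 = 71.3846

WM = 71.3846


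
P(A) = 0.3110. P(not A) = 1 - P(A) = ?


P(not A) = 1 - 0.3110 = 0.6890

P(not A) = 0.6890


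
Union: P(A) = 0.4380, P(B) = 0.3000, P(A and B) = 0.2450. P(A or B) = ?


P(A∪B) = 0.4380 + 0.3000 - 0.2450
= 0.7380 - 0.2450
= 0.4930

P(A∪B) = 0.4930


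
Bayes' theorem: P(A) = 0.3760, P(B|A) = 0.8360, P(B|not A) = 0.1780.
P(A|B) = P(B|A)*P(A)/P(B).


P(B) = P(B|A)*P(A) + P(B|A')*P(A')
= 0.8360*0.3760 + 0.1780*0.6240
= 0.314336 + 0.111072 = 0.425408
P(A|B) = 0.314336/0.425408 = 0.7389

P(A|B) = 0.7389


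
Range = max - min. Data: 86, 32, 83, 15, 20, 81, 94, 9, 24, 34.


Max = 94, Min = 9
Range = 94 - 9 = 85

Range = 85


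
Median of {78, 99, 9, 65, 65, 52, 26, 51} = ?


Sorted: 9, 26, 51, 52, 65, 65, 78, 99
n = 8 (even)
Middle values: 52 and 65
Median = (52+65)/2 = 58.5000

Median = 58.5000


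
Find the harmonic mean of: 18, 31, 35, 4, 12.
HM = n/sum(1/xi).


Sum of reciprocals = 1/18 + 1/31 + 1/35 + 1/4 + 1/12 = 0.449718
HM = 5/0.449718 = 11.1181

HM = 11.1181


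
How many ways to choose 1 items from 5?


C(5,1) = 5!/(1! × 4!)
= 120/(1 × 24)
= 5

C(5,1) = 5


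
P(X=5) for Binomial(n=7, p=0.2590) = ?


C(7,5) = 21
p^5 = 0.001165
(1-p)^2 = 0.549081
P = 21 * 0.001165 * 0.549081 = 0.0134

P(X=5) = 0.0134


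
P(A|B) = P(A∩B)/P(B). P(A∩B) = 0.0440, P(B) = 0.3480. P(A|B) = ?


P(A|B) = 0.0440/0.3480 = 0.1264

P(A|B) = 0.1264


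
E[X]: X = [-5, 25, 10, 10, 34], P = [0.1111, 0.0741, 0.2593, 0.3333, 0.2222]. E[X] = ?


E[X] = -5*0.1111 + 25*0.0741 + 10*0.2593 + 10*0.3333 + 34*0.2222
= -0.5555 + 1.8525 + 2.5930 + 3.3330 + 7.5548
= 14.7778

E[X] = 14.7778


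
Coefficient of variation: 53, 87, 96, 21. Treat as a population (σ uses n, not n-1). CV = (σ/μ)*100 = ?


Mean = 64.2500
SD = 29.6764
CV = (29.6764/64.2500)*100 = 46.1889%

CV = 46.1889%


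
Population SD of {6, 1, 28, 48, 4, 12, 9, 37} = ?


Mean = 18.1250
Variance = 263.3594
SD = sqrt(263.3594) = 16.2284

SD = 16.2284


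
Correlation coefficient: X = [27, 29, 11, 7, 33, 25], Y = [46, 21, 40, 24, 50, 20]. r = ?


Mean X = 22.0000, Mean Y = 33.5000
SD X = 9.574271, SD Y = 12.244046
Cov = 31.166667
r = 31.166667/(9.574271*12.244046) = 0.2659

r = 0.2659


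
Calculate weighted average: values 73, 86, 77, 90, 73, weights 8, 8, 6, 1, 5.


Numerator = 73*8 + 86*8 + 77*6 + 90*1 + 73*5 = 2189
Denominator = 8 + 8 + 6 + 1 + 5 = 28
WM = 2189/28 = 78.1786

WM = 78.1786


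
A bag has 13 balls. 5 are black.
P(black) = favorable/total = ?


P = 5/13 = 0.3846

P = 0.3846


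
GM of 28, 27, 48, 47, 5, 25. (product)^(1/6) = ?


Product = 28 × 27 × 48 × 47 × 5 × 25 = 213192000
GM = 213192000^(1/6) = 24.4415

GM = 24.4415


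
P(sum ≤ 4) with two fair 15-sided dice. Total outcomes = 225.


Total outcomes = 15×15 = 225
Favorable (sum ≤ 4): 6
P = 6/225 = 0.0267

P = 0.0267


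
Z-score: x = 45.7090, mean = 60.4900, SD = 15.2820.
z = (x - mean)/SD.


z = (45.7090 - 60.4900)/15.2820
= -14.7810/15.2820
= -0.9672

z = -0.9672


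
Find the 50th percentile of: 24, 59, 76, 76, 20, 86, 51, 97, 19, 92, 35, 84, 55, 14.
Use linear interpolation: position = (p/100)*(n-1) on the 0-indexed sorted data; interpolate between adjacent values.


Sorted: 14, 19, 20, 24, 35, 51, 55, 59, 76, 76, 84, 86, 92, 97
n = 14
Index = 50/100 * 13 = 6.5000
Lower = data[6] = 55, Upper = data[7] = 59
P50 = 55 + 0.5000*(4) = 57.0000

P50 = 57.0000


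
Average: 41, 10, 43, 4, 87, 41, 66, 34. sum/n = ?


Sum = 41 + 10 + 43 + 4 + 87 + 41 + 66 + 34 = 326
n = 8
Mean = 326/8 = 40.7500

Mean = 40.7500


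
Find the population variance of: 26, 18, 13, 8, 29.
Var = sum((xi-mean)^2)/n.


Mean = 18.8000
Squared deviations: 51.8400, 0.6400, 33.6400, 116.6400, 104.0400
Sum = 306.8000
Variance = 306.8000/5 = 61.3600

Variance = 61.3600


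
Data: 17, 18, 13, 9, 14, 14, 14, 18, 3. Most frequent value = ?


Frequencies: 3:1, 9:1, 13:1, 14:3, 17:1, 18:2
Max frequency = 3
Mode = 14

Mode = 14


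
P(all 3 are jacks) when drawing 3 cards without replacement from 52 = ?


P(all jacks) = (4/52) × (3/51) × (2/50)
= 0.0002

P = 0.0002


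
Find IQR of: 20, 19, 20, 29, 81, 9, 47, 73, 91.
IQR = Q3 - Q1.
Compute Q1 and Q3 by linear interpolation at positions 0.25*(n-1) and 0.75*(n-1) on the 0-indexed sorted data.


Sorted: 9, 19, 20, 20, 29, 47, 73, 81, 91
Q1 (25th %ile) = 20.0000
Q3 (75th %ile) = 73.0000
IQR = 73.0000 - 20.0000 = 53.0000

IQR = 53.0000


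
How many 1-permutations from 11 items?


P(11,1) = 11!/10!
= 39916800/3628800
= 11

P(11,1) = 11


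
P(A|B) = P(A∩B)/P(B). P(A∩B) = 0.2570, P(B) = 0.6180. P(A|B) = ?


P(A|B) = 0.2570/0.6180 = 0.4159

P(A|B) = 0.4159


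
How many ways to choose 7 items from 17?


C(17,7) = 17!/(7! × 10!)
= 355687428096000/(5040 × 3628800)
= 19448

C(17,7) = 19448


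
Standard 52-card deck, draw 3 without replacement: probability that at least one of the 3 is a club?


P(at least one) = 1 - P(none)
P(none) = (39/52) × (38/51) × (37/50) = 0.413529
P(at least one) = 1 - 0.413529 = 0.5865

P = 0.5865


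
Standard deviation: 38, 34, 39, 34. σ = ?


Mean = 36.2500
Variance = 5.1875
SD = sqrt(5.1875) = 2.2776

SD = 2.2776


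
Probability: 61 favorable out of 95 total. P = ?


P = 61/95 = 0.6421

P = 0.6421


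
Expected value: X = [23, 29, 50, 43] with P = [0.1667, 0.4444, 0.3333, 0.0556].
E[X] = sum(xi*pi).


E[X] = 23*0.1667 + 29*0.4444 + 50*0.3333 + 43*0.0556
= 3.8341 + 12.8876 + 16.6650 + 2.3908
= 35.7775

E[X] = 35.7775


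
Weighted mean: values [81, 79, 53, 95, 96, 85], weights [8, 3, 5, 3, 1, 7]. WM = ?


Numerator = 81*8 + 79*3 + 53*5 + 95*3 + 96*1 + 85*7 = 2126
Denominator = 8 + 3 + 5 + 3 + 1 + 7 = 27
WM = 2126/27 = 78.7407

WM = 78.7407


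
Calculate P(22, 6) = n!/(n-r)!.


P(22,6) = 22!/16!
= 1124000727777607680000/20922789888000
= 53721360

P(22,6) = 53721360


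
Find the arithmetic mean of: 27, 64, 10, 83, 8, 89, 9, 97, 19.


Sum = 27 + 64 + 10 + 83 + 8 + 89 + 9 + 97 + 19 = 406
n = 9
Mean = 406/9 = 45.1111

Mean = 45.1111


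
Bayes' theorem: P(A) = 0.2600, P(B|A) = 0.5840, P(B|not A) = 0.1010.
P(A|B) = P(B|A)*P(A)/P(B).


P(B) = P(B|A)*P(A) + P(B|A')*P(A')
= 0.5840*0.2600 + 0.1010*0.7400
= 0.151840 + 0.074740 = 0.226580
P(A|B) = 0.151840/0.226580 = 0.6701

P(A|B) = 0.6701


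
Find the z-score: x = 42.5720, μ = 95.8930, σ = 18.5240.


z = (42.5720 - 95.8930)/18.5240
= -53.3210/18.5240
= -2.8785

z = -2.8785


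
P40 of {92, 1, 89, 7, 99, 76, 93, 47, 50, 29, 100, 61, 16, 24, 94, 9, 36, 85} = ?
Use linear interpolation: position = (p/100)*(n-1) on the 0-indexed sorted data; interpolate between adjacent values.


Sorted: 1, 7, 9, 16, 24, 29, 36, 47, 50, 61, 76, 85, 89, 92, 93, 94, 99, 100
n = 18
Index = 40/100 * 17 = 6.8000
Lower = data[6] = 36, Upper = data[7] = 47
P40 = 36 + 0.8000*(11) = 44.8000

P40 = 44.8000


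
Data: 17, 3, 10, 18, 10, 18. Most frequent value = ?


Frequencies: 3:1, 10:2, 17:1, 18:2
Max frequency = 2
Mode = 10, 18

Mode = 10, 18


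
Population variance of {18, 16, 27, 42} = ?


Mean = 25.7500
Squared deviations: 60.0625, 95.0625, 1.5625, 264.0625
Sum = 420.7500
Variance = 420.7500/4 = 105.1875

Variance = 105.1875


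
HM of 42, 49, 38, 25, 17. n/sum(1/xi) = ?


Sum of reciprocals = 1/42 + 1/49 + 1/38 + 1/25 + 1/17 = 0.169357
HM = 5/0.169357 = 29.5234

HM = 29.5234


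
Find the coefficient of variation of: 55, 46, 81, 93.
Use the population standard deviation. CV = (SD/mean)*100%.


Mean = 68.7500
SD = 19.0049
CV = (19.0049/68.7500)*100 = 27.6435%

CV = 27.6435%


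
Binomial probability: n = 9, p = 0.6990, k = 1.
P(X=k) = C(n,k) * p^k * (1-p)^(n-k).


C(9,1) = 9
p^1 = 0.699000
(1-p)^8 = 6.738015e-05
P = 9 * 0.699000 * 6.738015e-05 = 0.0004

P(X=1) = 0.0004


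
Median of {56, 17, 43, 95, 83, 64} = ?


Sorted: 17, 43, 56, 64, 83, 95
n = 6 (even)
Middle values: 56 and 64
Median = (56+64)/2 = 60.0000

Median = 60.0000


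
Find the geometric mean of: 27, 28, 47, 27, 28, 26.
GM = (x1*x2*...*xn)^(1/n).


Product = 27 × 28 × 47 × 27 × 28 × 26 = 698416992
GM = 698416992^(1/6) = 29.7865

GM = 29.7865


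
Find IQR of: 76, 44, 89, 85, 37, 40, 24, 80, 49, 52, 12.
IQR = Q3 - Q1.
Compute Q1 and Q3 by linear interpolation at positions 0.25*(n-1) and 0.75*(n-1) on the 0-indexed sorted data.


Sorted: 12, 24, 37, 40, 44, 49, 52, 76, 80, 85, 89
Q1 (25th %ile) = 38.5000
Q3 (75th %ile) = 78.0000
IQR = 78.0000 - 38.5000 = 39.5000

IQR = 39.5000


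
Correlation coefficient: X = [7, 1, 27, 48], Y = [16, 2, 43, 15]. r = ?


Mean X = 20.7500, Mean Y = 19.0000
SD X = 18.444173, SD Y = 14.916434
Cov = 104.500000
r = 104.500000/(18.444173*14.916434) = 0.3798

r = 0.3798


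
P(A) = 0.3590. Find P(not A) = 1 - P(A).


P(not A) = 1 - 0.3590 = 0.6410

P(not A) = 0.6410


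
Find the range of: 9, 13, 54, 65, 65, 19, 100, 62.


Max = 100, Min = 9
Range = 100 - 9 = 91

Range = 91


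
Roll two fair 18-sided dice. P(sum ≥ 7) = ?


Total outcomes = 18×18 = 324
Favorable (sum ≥ 7): 309
P = 309/324 = 0.9537

P = 0.9537


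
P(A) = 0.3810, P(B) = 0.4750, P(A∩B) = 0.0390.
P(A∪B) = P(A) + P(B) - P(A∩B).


P(A∪B) = 0.3810 + 0.4750 - 0.0390
= 0.8560 - 0.0390
= 0.8170

P(A∪B) = 0.8170


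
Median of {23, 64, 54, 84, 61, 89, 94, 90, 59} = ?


Sorted: 23, 54, 59, 61, 64, 84, 89, 90, 94
n = 9 (odd)
Middle value = 64

Median = 64


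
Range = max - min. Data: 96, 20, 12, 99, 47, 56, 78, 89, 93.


Max = 99, Min = 12
Range = 99 - 12 = 87

Range = 87


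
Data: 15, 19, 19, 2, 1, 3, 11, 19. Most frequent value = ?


Frequencies: 1:1, 2:1, 3:1, 11:1, 15:1, 19:3
Max frequency = 3
Mode = 19

Mode = 19


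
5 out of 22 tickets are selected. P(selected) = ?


P = 5/22 = 0.2273

P = 0.2273


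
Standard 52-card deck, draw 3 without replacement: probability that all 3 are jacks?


P(all jacks) = (4/52) × (3/51) × (2/50)
= 0.0002

P = 0.0002


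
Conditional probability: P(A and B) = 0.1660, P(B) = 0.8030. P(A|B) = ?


P(A|B) = 0.1660/0.8030 = 0.2067

P(A|B) = 0.2067


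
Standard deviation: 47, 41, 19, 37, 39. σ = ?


Mean = 36.6000
Variance = 88.6400
SD = sqrt(88.6400) = 9.4149

SD = 9.4149


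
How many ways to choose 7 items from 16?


C(16,7) = 16!/(7! × 9!)
= 20922789888000/(5040 × 362880)
= 11440

C(16,7) = 11440


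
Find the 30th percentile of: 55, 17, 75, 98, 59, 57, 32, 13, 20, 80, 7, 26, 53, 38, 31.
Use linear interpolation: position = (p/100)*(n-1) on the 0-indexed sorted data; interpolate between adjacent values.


Sorted: 7, 13, 17, 20, 26, 31, 32, 38, 53, 55, 57, 59, 75, 80, 98
n = 15
Index = 30/100 * 14 = 4.2000
Lower = data[4] = 26, Upper = data[5] = 31
P30 = 26 + 0.2000*(5) = 27.0000

P30 = 27.0000


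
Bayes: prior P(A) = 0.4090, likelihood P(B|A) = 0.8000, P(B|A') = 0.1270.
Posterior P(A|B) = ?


P(B) = P(B|A)*P(A) + P(B|A')*P(A')
= 0.8000*0.4090 + 0.1270*0.5910
= 0.327200 + 0.075057 = 0.402257
P(A|B) = 0.327200/0.402257 = 0.8134

P(A|B) = 0.8134


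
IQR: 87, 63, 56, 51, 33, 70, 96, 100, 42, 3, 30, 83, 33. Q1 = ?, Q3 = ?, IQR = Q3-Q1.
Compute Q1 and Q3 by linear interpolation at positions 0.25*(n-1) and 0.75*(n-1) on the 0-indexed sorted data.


Sorted: 3, 30, 33, 33, 42, 51, 56, 63, 70, 83, 87, 96, 100
Q1 (25th %ile) = 33.0000
Q3 (75th %ile) = 83.0000
IQR = 83.0000 - 33.0000 = 50.0000

IQR = 50.0000


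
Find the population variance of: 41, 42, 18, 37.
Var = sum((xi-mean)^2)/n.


Mean = 34.5000
Squared deviations: 42.2500, 56.2500, 272.2500, 6.2500
Sum = 377.0000
Variance = 377.0000/4 = 94.2500

Variance = 94.2500


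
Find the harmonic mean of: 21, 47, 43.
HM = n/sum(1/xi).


Sum of reciprocals = 1/21 + 1/47 + 1/43 = 0.092151
HM = 3/0.092151 = 32.5551

HM = 32.5551


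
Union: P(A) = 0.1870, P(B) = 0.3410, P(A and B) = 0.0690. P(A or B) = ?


P(A∪B) = 0.1870 + 0.3410 - 0.0690
= 0.5280 - 0.0690
= 0.4590

P(A∪B) = 0.4590


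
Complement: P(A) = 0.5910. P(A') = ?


P(not A) = 1 - 0.5910 = 0.4090

P(not A) = 0.4090


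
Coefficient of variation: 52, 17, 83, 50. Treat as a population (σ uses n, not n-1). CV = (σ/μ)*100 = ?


Mean = 50.5000
SD = 23.3506
CV = (23.3506/50.5000)*100 = 46.2388%

CV = 46.2388%


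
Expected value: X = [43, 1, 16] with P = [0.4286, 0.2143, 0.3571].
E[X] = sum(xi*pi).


E[X] = 43*0.4286 + 1*0.2143 + 16*0.3571
= 18.4298 + 0.2143 + 5.7136
= 24.3577

E[X] = 24.3577


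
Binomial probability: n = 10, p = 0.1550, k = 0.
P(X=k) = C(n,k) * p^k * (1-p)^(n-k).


C(10,0) = 1
p^0 = 1.000000
(1-p)^10 = 0.185595
P = 1 * 1.000000 * 0.185595 = 0.1856

P(X=0) = 0.1856


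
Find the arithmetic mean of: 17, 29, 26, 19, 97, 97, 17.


Sum = 17 + 29 + 26 + 19 + 97 + 97 + 17 = 302
n = 7
Mean = 302/7 = 43.1429

Mean = 43.1429


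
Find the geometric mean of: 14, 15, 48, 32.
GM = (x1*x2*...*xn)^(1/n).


Product = 14 × 15 × 48 × 32 = 322560
GM = 322560^(1/4) = 23.8316

GM = 23.8316


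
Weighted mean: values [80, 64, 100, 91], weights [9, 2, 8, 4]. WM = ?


Numerator = 80*9 + 64*2 + 100*8 + 91*4 = 2012
Denominator = 9 + 2 + 8 + 4 = 23
WM = 2012/23 = 87.4783

WM = 87.4783


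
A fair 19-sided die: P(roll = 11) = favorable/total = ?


Favorable outcomes (roll = 11): 1
Total outcomes = 19
P = 1/19 = 0.0526

P = 0.0526


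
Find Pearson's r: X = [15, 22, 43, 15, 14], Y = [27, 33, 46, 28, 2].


Mean X = 21.8000, Mean Y = 27.2000
SD X = 10.979982, SD Y = 14.302447
Cov = 118.440000
r = 118.440000/(10.979982*14.302447) = 0.7542

r = 0.7542


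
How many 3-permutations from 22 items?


P(22,3) = 22!/19!
= 1124000727777607680000/121645100408832000
= 9240

P(22,3) = 9240


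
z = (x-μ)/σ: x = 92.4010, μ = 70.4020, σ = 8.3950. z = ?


z = (92.4010 - 70.4020)/8.3950
= 21.9990/8.3950
= 2.6205

z = 2.6205


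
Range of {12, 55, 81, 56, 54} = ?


Max = 81, Min = 12
Range = 81 - 12 = 69

Range = 69


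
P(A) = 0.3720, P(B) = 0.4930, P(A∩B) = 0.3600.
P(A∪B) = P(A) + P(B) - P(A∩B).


P(A∪B) = 0.3720 + 0.4930 - 0.3600
= 0.8650 - 0.3600
= 0.5050

P(A∪B) = 0.5050


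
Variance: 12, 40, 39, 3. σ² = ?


Mean = 23.5000
Squared deviations: 132.2500, 272.2500, 240.2500, 420.2500
Sum = 1065.0000
Variance = 1065.0000/4 = 266.2500

Variance = 266.2500


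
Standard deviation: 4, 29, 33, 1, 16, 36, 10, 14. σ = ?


Mean = 17.8750
Variance = 154.8594
SD = sqrt(154.8594) = 12.4443

SD = 12.4443


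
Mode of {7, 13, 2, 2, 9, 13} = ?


Frequencies: 2:2, 7:1, 9:1, 13:2
Max frequency = 2
Mode = 2, 13

Mode = 2, 13


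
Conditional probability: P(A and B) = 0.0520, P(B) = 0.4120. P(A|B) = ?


P(A|B) = 0.0520/0.4120 = 0.1262

P(A|B) = 0.1262


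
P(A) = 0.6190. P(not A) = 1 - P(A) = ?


P(not A) = 1 - 0.6190 = 0.3810

P(not A) = 0.3810


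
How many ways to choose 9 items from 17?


C(17,9) = 17!/(9! × 8!)
= 355687428096000/(362880 × 40320)
= 24310

C(17,9) = 24310


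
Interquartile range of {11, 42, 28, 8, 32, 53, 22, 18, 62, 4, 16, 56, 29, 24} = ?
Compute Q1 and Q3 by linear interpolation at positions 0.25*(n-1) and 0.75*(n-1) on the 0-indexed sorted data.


Sorted: 4, 8, 11, 16, 18, 22, 24, 28, 29, 32, 42, 53, 56, 62
Q1 (25th %ile) = 16.5000
Q3 (75th %ile) = 39.5000
IQR = 39.5000 - 16.5000 = 23.0000

IQR = 23.0000


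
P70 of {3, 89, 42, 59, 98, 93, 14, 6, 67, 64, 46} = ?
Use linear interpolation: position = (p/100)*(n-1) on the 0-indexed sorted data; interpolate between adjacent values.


Sorted: 3, 6, 14, 42, 46, 59, 64, 67, 89, 93, 98
n = 11
Index = 70/100 * 10 = 7.0000
Lower = data[7] = 67, Upper = data[8] = 89
P70 = 67 + 0*(22) = 67.0000

P70 = 67.0000


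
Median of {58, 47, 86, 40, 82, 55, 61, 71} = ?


Sorted: 40, 47, 55, 58, 61, 71, 82, 86
n = 8 (even)
Middle values: 58 and 61
Median = (58+61)/2 = 59.5000

Median = 59.5000


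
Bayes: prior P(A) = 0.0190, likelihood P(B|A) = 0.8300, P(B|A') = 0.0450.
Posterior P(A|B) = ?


P(B) = P(B|A)*P(A) + P(B|A')*P(A')
= 0.8300*0.0190 + 0.0450*0.9810
= 0.015770 + 0.044145 = 0.059915
P(A|B) = 0.015770/0.059915 = 0.2632

P(A|B) = 0.2632


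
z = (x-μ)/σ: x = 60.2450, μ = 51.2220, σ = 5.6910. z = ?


z = (60.2450 - 51.2220)/5.6910
= 9.0230/5.6910
= 1.5855

z = 1.5855


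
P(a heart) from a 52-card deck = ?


13 hearts in 52 cards
P = 13/52 = 0.2500

P = 0.2500


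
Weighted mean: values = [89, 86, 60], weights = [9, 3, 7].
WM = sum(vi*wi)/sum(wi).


Numerator = 89*9 + 86*3 + 60*7 = 1479
Denominator = 9 + 3 + 7 = 19
WM = 1479/19 = 77.8421

WM = 77.8421


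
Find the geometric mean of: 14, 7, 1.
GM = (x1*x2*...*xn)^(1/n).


Product = 14 × 7 × 1 = 98
GM = 98^(1/3) = 4.6104

GM = 4.6104


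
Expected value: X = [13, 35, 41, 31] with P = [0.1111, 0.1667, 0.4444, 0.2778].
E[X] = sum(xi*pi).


E[X] = 13*0.1111 + 35*0.1667 + 41*0.4444 + 31*0.2778
= 1.4443 + 5.8345 + 18.2204 + 8.6118
= 34.1110

E[X] = 34.1110


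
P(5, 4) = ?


P(5,4) = 5!/1!
= 120/1
= 120

P(5,4) = 120


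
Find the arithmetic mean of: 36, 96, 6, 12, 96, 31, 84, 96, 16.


Sum = 36 + 96 + 6 + 12 + 96 + 31 + 84 + 96 + 16 = 473
n = 9
Mean = 473/9 = 52.5556

Mean = 52.5556


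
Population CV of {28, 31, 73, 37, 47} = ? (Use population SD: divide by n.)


Mean = 43.2000
SD = 16.2530
CV = (16.2530/43.2000)*100 = 37.6227%

CV = 37.6227%


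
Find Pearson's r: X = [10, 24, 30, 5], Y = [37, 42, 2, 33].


Mean X = 17.2500, Mean Y = 28.5000
SD X = 10.133484, SD Y = 15.628500
Cov = -90.875000
r = -90.875000/(10.133484*15.628500) = -0.5738

r = -0.5738


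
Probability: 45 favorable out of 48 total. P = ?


P = 45/48 = 0.9375

P = 0.9375


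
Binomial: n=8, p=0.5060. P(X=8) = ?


C(8,8) = 1
p^8 = 0.004297
(1-p)^0 = 1.000000
P = 1 * 0.004297 * 1.000000 = 0.0043

P(X=8) = 0.0043


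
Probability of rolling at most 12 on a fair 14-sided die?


Favorable outcomes (roll ≤ 12): 12
Total outcomes = 14
P = 12/14 = 0.8571

P = 0.8571


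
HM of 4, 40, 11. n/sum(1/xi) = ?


Sum of reciprocals = 1/4 + 1/40 + 1/11 = 0.365909
HM = 3/0.365909 = 8.1988

HM = 8.1988


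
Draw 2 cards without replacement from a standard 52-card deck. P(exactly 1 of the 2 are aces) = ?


Hypergeometric: P(X=1) = C(4,1)·C(48,1) / C(52,2)
= 4 × 48 / 1326
= 192/1326 = 0.1448

P = 0.1448


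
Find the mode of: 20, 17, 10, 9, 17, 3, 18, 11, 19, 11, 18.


Frequencies: 3:1, 9:1, 10:1, 11:2, 17:2, 18:2, 19:1, 20:1
Max frequency = 2
Mode = 11, 17, 18

Mode = 11, 17, 18


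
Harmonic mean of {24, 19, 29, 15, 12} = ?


Sum of reciprocals = 1/24 + 1/19 + 1/29 + 1/15 + 1/12 = 0.278781
HM = 5/0.278781 = 17.9352

HM = 17.9352


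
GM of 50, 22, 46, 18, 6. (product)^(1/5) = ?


Product = 50 × 22 × 46 × 18 × 6 = 5464800
GM = 5464800^(1/5) = 22.2595

GM = 22.2595


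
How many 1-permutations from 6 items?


P(6,1) = 6!/5!
= 720/120
= 6

P(6,1) = 6


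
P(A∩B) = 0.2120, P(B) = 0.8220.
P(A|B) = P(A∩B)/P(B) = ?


P(A|B) = 0.2120/0.8220 = 0.2579

P(A|B) = 0.2579


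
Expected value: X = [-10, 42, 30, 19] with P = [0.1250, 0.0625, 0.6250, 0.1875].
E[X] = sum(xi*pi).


E[X] = -10*0.1250 + 42*0.0625 + 30*0.6250 + 19*0.1875
= -1.2500 + 2.6250 + 18.7500 + 3.5625
= 23.6875

E[X] = 23.6875


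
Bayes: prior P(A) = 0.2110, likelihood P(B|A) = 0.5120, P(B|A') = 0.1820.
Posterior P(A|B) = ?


P(B) = P(B|A)*P(A) + P(B|A')*P(A')
= 0.5120*0.2110 + 0.1820*0.7890
= 0.108032 + 0.143598 = 0.251630
P(A|B) = 0.108032/0.251630 = 0.4293

P(A|B) = 0.4293


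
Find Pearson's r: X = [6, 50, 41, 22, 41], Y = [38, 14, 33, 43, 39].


Mean X = 32.0000, Mean Y = 33.4000
SD X = 15.887102, SD Y = 10.209799
Cov = -103.600000
r = -103.600000/(15.887102*10.209799) = -0.6387

r = -0.6387


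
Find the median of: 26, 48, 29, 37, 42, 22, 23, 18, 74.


Sorted: 18, 22, 23, 26, 29, 37, 42, 48, 74
n = 9 (odd)
Middle value = 29

Median = 29


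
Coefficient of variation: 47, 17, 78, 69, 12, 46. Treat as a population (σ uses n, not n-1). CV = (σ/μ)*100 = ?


Mean = 44.8333
SD = 24.2996
CV = (24.2996/44.8333)*100 = 54.1999%

CV = 54.1999%


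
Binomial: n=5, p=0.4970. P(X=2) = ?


C(5,2) = 10
p^2 = 0.247009
(1-p)^3 = 0.127264
P = 10 * 0.247009 * 0.127264 = 0.3144

P(X=2) = 0.3144


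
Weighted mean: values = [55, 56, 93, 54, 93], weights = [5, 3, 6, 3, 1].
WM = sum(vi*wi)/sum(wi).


Numerator = 55*5 + 56*3 + 93*6 + 54*3 + 93*1 = 1256
Denominator = 5 + 3 + 6 + 3 + 1 = 18
WM = 1256/18 = 69.7778

WM = 69.7778


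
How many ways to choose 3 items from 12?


C(12,3) = 12!/(3! × 9!)
= 479001600/(6 × 362880)
= 220

C(12,3) = 220


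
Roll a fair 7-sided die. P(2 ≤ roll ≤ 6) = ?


Favorable outcomes (2 ≤ roll ≤ 6): 5
Total outcomes = 7
P = 5/7 = 0.7143

P = 0.7143


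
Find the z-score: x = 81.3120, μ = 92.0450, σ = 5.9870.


z = (81.3120 - 92.0450)/5.9870
= -10.7330/5.9870
= -1.7927

z = -1.7927


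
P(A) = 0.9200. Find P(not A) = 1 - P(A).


P(not A) = 1 - 0.9200 = 0.0800

P(not A) = 0.0800


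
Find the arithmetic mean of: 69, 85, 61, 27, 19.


Sum = 69 + 85 + 61 + 27 + 19 = 261
n = 5
Mean = 261/5 = 52.2000

Mean = 52.2000


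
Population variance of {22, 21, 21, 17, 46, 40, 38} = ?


Mean = 29.2857
Squared deviations: 53.0816, 68.6531, 68.6531, 150.9388, 279.3673, 114.7959, 75.9388
Sum = 811.4286
Variance = 811.4286/7 = 115.9184

Variance = 115.9184


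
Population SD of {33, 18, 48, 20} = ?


Mean = 29.7500
Variance = 144.1875
SD = sqrt(144.1875) = 12.0078

SD = 12.0078


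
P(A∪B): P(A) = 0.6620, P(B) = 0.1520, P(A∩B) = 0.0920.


P(A∪B) = 0.6620 + 0.1520 - 0.0920
= 0.8140 - 0.0920
= 0.7220

P(A∪B) = 0.7220


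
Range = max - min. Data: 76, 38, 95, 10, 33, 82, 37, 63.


Max = 95, Min = 10
Range = 95 - 10 = 85

Range = 85


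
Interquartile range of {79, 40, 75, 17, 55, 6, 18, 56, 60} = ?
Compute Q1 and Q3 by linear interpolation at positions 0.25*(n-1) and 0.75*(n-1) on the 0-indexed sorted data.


Sorted: 6, 17, 18, 40, 55, 56, 60, 75, 79
Q1 (25th %ile) = 18.0000
Q3 (75th %ile) = 60.0000
IQR = 60.0000 - 18.0000 = 42.0000

IQR = 42.0000


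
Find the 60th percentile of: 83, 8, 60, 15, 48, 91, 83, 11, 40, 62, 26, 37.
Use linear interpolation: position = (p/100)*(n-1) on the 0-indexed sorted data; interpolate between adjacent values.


Sorted: 8, 11, 15, 26, 37, 40, 48, 60, 62, 83, 83, 91
n = 12
Index = 60/100 * 11 = 6.6000
Lower = data[6] = 48, Upper = data[7] = 60
P60 = 48 + 0.6000*(12) = 55.2000

P60 = 55.2000


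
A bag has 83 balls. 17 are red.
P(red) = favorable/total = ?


P = 17/83 = 0.2048

P = 0.2048


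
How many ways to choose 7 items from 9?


C(9,7) = 9!/(7! × 2!)
= 362880/(5040 × 2)
= 36

C(9,7) = 36


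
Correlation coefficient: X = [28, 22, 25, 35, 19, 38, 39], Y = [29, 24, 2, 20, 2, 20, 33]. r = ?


Mean X = 29.4286, Mean Y = 18.5714
SD X = 7.384485, SD Y = 11.337134
Cov = 49.897959
r = 49.897959/(7.384485*11.337134) = 0.5960

r = 0.5960


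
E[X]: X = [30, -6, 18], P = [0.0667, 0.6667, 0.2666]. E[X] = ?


E[X] = 30*0.0667 - 6*0.6667 + 18*0.2666
= 2.0010 - 4.0002 + 4.7988
= 2.7996

E[X] = 2.7996


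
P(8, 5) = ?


P(8,5) = 8!/3!
= 40320/6
= 6720

P(8,5) = 6720


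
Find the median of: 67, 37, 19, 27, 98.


Sorted: 19, 27, 37, 67, 98
n = 5 (odd)
Middle value = 37

Median = 37


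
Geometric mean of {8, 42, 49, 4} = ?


Product = 8 × 42 × 49 × 4 = 65856
GM = 65856^(1/4) = 16.0195

GM = 16.0195


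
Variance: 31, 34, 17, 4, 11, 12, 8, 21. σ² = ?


Mean = 17.2500
Squared deviations: 189.0625, 280.5625, 0.0625, 175.5625, 39.0625, 27.5625, 85.5625, 14.0625
Sum = 811.5000
Variance = 811.5000/8 = 101.4375

Variance = 101.4375


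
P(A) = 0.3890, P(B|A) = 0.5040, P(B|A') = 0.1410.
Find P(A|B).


P(B) = P(B|A)*P(A) + P(B|A')*P(A')
= 0.5040*0.3890 + 0.1410*0.6110
= 0.196056 + 0.086151 = 0.282207
P(A|B) = 0.196056/0.282207 = 0.6947

P(A|B) = 0.6947


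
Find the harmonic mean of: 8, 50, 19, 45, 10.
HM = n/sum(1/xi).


Sum of reciprocals = 1/8 + 1/50 + 1/19 + 1/45 + 1/10 = 0.319854
HM = 5/0.319854 = 15.6321

HM = 15.6321


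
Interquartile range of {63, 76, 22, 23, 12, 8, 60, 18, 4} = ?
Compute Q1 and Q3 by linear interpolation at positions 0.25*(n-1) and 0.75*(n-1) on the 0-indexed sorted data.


Sorted: 4, 8, 12, 18, 22, 23, 60, 63, 76
Q1 (25th %ile) = 12.0000
Q3 (75th %ile) = 60.0000
IQR = 60.0000 - 12.0000 = 48.0000

IQR = 48.0000


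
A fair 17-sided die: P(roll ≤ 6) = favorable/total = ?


Favorable outcomes (roll ≤ 6): 6
Total outcomes = 17
P = 6/17 = 0.3529

P = 0.3529


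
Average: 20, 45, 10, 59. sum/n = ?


Sum = 20 + 45 + 10 + 59 = 134
n = 4
Mean = 134/4 = 33.5000

Mean = 33.5000


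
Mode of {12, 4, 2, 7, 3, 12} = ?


Frequencies: 2:1, 3:1, 4:1, 7:1, 12:2
Max frequency = 2
Mode = 12

Mode = 12


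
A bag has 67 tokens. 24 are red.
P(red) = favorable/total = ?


P = 24/67 = 0.3582

P = 0.3582


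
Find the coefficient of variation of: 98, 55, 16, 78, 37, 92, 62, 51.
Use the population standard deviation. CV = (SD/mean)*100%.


Mean = 61.1250
SD = 25.8768
CV = (25.8768/61.1250)*100 = 42.3343%

CV = 42.3343%


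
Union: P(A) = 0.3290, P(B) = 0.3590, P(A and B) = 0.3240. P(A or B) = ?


P(A∪B) = 0.3290 + 0.3590 - 0.3240
= 0.6880 - 0.3240
= 0.3640

P(A∪B) = 0.3640


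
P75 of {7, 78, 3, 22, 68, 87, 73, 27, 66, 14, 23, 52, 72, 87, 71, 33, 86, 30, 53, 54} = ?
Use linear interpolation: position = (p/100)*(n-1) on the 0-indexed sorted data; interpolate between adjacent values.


Sorted: 3, 7, 14, 22, 23, 27, 30, 33, 52, 53, 54, 66, 68, 71, 72, 73, 78, 86, 87, 87
n = 20
Index = 75/100 * 19 = 14.2500
Lower = data[14] = 72, Upper = data[15] = 73
P75 = 72 + 0.2500*(1) = 72.2500

P75 = 72.2500


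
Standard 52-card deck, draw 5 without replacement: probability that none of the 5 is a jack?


P(no jacks) = (48/52) × (47/51) × (46/50) × (45/49) × (44/48)
= 0.6588

P = 0.6588


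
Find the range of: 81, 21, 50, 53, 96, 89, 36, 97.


Max = 97, Min = 21
Range = 97 - 21 = 76

Range = 76


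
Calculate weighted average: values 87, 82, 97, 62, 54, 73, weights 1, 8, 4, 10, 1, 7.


Numerator = 87*1 + 82*8 + 97*4 + 62*10 + 54*1 + 73*7 = 2316
Denominator = 1 + 8 + 4 + 10 + 1 + 7 = 31
WM = 2316/31 = 74.7097

WM = 74.7097


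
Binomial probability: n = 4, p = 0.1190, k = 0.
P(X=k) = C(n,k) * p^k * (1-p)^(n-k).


C(4,0) = 1
p^0 = 1.000000
(1-p)^4 = 0.602426
P = 1 * 1.000000 * 0.602426 = 0.6024

P(X=0) = 0.6024


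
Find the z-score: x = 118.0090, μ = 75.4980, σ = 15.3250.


z = (118.0090 - 75.4980)/15.3250
= 42.5110/15.3250
= 2.7740

z = 2.7740


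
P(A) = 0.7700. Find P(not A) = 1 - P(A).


P(not A) = 1 - 0.7700 = 0.2300

P(not A) = 0.2300


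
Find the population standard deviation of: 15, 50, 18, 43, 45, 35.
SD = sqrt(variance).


Mean = 34.3333
Variance = 179.2222
SD = sqrt(179.2222) = 13.3874

SD = 13.3874


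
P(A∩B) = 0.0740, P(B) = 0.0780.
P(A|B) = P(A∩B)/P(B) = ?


P(A|B) = 0.0740/0.0780 = 0.9487

P(A|B) = 0.9487


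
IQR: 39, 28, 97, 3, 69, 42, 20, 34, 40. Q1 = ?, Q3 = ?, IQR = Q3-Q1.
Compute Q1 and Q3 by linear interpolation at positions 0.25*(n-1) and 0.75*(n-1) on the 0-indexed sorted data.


Sorted: 3, 20, 28, 34, 39, 40, 42, 69, 97
Q1 (25th %ile) = 28.0000
Q3 (75th %ile) = 42.0000
IQR = 42.0000 - 28.0000 = 14.0000

IQR = 14.0000


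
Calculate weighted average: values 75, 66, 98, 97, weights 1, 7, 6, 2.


Numerator = 75*1 + 66*7 + 98*6 + 97*2 = 1319
Denominator = 1 + 7 + 6 + 2 = 16
WM = 1319/16 = 82.4375

WM = 82.4375


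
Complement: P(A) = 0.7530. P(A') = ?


P(not A) = 1 - 0.7530 = 0.2470

P(not A) = 0.2470


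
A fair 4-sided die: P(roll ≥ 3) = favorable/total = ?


Favorable outcomes (roll ≥ 3): 2
Total outcomes = 4
P = 2/4 = 0.5000

P = 0.5000


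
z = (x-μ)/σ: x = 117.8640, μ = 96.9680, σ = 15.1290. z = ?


z = (117.8640 - 96.9680)/15.1290
= 20.8960/15.1290
= 1.3812

z = 1.3812


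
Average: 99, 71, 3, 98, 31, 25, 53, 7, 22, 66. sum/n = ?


Sum = 99 + 71 + 3 + 98 + 31 + 25 + 53 + 7 + 22 + 66 = 475
n = 10
Mean = 475/10 = 47.5000

Mean = 47.5000


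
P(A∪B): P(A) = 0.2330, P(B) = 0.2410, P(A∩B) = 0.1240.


P(A∪B) = 0.2330 + 0.2410 - 0.1240
= 0.4740 - 0.1240
= 0.3500

P(A∪B) = 0.3500


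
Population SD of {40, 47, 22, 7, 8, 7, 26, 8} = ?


Mean = 20.6250
Variance = 223.9844
SD = sqrt(223.9844) = 14.9661

SD = 14.9661


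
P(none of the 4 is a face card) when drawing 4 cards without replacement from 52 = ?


P(no face cards) = (40/52) × (39/51) × (38/50) × (37/49)
= 0.3376

P = 0.3376


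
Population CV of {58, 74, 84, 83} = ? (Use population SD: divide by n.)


Mean = 74.7500
SD = 10.4253
CV = (10.4253/74.7500)*100 = 13.9469%

CV = 13.9469%


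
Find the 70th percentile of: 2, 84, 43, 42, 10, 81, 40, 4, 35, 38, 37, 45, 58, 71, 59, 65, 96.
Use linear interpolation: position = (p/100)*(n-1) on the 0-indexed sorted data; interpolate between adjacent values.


Sorted: 2, 4, 10, 35, 37, 38, 40, 42, 43, 45, 58, 59, 65, 71, 81, 84, 96
n = 17
Index = 70/100 * 16 = 11.2000
Lower = data[11] = 59, Upper = data[12] = 65
P70 = 59 + 0.2000*(6) = 60.2000

P70 = 60.2000


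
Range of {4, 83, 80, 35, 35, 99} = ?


Max = 99, Min = 4
Range = 99 - 4 = 95

Range = 95


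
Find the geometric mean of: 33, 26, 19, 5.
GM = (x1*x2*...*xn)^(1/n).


Product = 33 × 26 × 19 × 5 = 81510
GM = 81510^(1/4) = 16.8967

GM = 16.8967


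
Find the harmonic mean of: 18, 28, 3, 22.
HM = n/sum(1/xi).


Sum of reciprocals = 1/18 + 1/28 + 1/3 + 1/22 = 0.470058
HM = 4/0.470058 = 8.5096

HM = 8.5096


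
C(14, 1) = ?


C(14,1) = 14!/(1! × 13!)
= 87178291200/(1 × 6227020800)
= 14

C(14,1) = 14


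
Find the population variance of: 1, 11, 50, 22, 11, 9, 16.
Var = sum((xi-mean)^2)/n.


Mean = 17.1429
Squared deviations: 260.5918, 37.7347, 1079.5918, 23.5918, 37.7347, 66.3061, 1.3061
Sum = 1506.8571
Variance = 1506.8571/7 = 215.2653

Variance = 215.2653


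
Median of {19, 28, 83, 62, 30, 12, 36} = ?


Sorted: 12, 19, 28, 30, 36, 62, 83
n = 7 (odd)
Middle value = 30

Median = 30


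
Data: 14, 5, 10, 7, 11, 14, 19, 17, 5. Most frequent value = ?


Frequencies: 5:2, 7:1, 10:1, 11:1, 14:2, 17:1, 19:1
Max frequency = 2
Mode = 5, 14

Mode = 5, 14


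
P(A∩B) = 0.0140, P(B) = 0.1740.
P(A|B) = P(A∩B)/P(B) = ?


P(A|B) = 0.0140/0.1740 = 0.0805

P(A|B) = 0.0805


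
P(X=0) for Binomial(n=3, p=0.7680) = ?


C(3,0) = 1
p^0 = 1.000000
(1-p)^3 = 0.012487
P = 1 * 1.000000 * 0.012487 = 0.0125

P(X=0) = 0.0125


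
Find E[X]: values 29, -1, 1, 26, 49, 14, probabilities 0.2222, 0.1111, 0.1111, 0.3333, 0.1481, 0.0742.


E[X] = 29*0.2222 - 1*0.1111 + 1*0.1111 + 26*0.3333 + 49*0.1481 + 14*0.0742
= 6.4438 - 0.1111 + 0.1111 + 8.6658 + 7.2569 + 1.0388
= 23.4053

E[X] = 23.4053


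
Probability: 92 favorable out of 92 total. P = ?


P = 92/92 = 1.0000

P = 1.0000


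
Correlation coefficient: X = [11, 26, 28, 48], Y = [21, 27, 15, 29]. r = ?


Mean X = 28.2500, Mean Y = 23.0000
SD X = 13.160072, SD Y = 5.477226
Cov = 36.500000
r = 36.500000/(13.160072*5.477226) = 0.5064

r = 0.5064


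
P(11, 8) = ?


P(11,8) = 11!/3!
= 39916800/6
= 6652800

P(11,8) = 6652800


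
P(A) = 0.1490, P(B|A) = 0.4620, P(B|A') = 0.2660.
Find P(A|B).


P(B) = P(B|A)*P(A) + P(B|A')*P(A')
= 0.4620*0.1490 + 0.2660*0.8510
= 0.068838 + 0.226366 = 0.295204
P(A|B) = 0.068838/0.295204 = 0.2332

P(A|B) = 0.2332


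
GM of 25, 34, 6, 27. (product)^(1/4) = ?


Product = 25 × 34 × 6 × 27 = 137700
GM = 137700^(1/4) = 19.2634

GM = 19.2634


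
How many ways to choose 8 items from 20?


C(20,8) = 20!/(8! × 12!)
= 2432902008176640000/(40320 × 479001600)
= 125970

C(20,8) = 125970


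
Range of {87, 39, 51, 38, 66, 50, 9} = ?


Max = 87, Min = 9
Range = 87 - 9 = 78

Range = 78


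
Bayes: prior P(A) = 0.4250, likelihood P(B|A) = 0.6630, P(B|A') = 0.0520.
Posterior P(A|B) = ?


P(B) = P(B|A)*P(A) + P(B|A')*P(A')
= 0.6630*0.4250 + 0.0520*0.5750
= 0.281775 + 0.029900 = 0.311675
P(A|B) = 0.281775/0.311675 = 0.9041

P(A|B) = 0.9041


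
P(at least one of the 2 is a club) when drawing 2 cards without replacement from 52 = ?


P(at least one) = 1 - P(none)
P(none) = (39/52) × (38/51) = 0.558824
P(at least one) = 1 - 0.558824 = 0.4412

P = 0.4412


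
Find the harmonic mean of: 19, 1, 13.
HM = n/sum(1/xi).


Sum of reciprocals = 1/19 + 1/1 + 1/13 = 1.129555
HM = 3/1.129555 = 2.6559

HM = 2.6559


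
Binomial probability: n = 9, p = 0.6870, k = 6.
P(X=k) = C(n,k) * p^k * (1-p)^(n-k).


C(9,6) = 84
p^6 = 0.105133
(1-p)^3 = 0.030664
P = 84 * 0.105133 * 0.030664 = 0.2708

P(X=6) = 0.2708


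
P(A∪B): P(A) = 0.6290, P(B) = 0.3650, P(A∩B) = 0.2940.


P(A∪B) = 0.6290 + 0.3650 - 0.2940
= 0.9940 - 0.2940
= 0.7000

P(A∪B) = 0.7000


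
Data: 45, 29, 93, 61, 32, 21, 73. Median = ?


Sorted: 21, 29, 32, 45, 61, 73, 93
n = 7 (odd)
Middle value = 45

Median = 45


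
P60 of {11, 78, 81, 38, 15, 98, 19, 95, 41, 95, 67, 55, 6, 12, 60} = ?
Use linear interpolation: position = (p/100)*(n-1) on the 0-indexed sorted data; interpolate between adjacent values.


Sorted: 6, 11, 12, 15, 19, 38, 41, 55, 60, 67, 78, 81, 95, 95, 98
n = 15
Index = 60/100 * 14 = 8.4000
Lower = data[8] = 60, Upper = data[9] = 67
P60 = 60 + 0.4000*(7) = 62.8000

P60 = 62.8000


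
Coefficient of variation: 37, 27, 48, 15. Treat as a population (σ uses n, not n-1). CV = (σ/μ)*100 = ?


Mean = 31.7500
SD = 12.1937
CV = (12.1937/31.7500)*100 = 38.4055%

CV = 38.4055%


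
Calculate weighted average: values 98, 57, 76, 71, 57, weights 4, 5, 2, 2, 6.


Numerator = 98*4 + 57*5 + 76*2 + 71*2 + 57*6 = 1313
Denominator = 4 + 5 + 2 + 2 + 6 = 19
WM = 1313/19 = 69.1053

WM = 69.1053


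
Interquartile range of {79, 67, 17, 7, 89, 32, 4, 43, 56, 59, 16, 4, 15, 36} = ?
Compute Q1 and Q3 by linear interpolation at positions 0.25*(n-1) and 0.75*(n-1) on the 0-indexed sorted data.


Sorted: 4, 4, 7, 15, 16, 17, 32, 36, 43, 56, 59, 67, 79, 89
Q1 (25th %ile) = 15.2500
Q3 (75th %ile) = 58.2500
IQR = 58.2500 - 15.2500 = 43.0000

IQR = 43.0000


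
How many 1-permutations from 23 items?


P(23,1) = 23!/22!
= 25852016738884976640000/1124000727777607680000
= 23

P(23,1) = 23


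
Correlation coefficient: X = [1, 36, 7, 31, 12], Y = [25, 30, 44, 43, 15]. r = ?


Mean X = 17.4000, Mean Y = 31.4000
SD X = 13.690873, SD Y = 11.001818
Cov = 38.840000
r = 38.840000/(13.690873*11.001818) = 0.2579

r = 0.2579


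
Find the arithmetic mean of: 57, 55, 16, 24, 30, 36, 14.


Sum = 57 + 55 + 16 + 24 + 30 + 36 + 14 = 232
n = 7
Mean = 232/7 = 33.1429

Mean = 33.1429


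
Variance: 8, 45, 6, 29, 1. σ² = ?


Mean = 17.8000
Squared deviations: 96.0400, 739.8400, 139.2400, 125.4400, 282.2400
Sum = 1382.8000
Variance = 1382.8000/5 = 276.5600

Variance = 276.5600


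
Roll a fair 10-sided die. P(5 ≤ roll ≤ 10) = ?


Favorable outcomes (5 ≤ roll ≤ 10): 6
Total outcomes = 10
P = 6/10 = 0.6000

P = 0.6000


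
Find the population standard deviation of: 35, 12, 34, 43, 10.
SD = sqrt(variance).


Mean = 26.8000
Variance = 176.5600
SD = sqrt(176.5600) = 13.2876

SD = 13.2876


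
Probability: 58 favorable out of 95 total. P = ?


P = 58/95 = 0.6105

P = 0.6105


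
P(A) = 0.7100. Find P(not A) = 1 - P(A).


P(not A) = 1 - 0.7100 = 0.2900

P(not A) = 0.2900


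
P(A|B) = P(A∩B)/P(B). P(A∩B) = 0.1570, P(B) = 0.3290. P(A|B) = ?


P(A|B) = 0.1570/0.3290 = 0.4772

P(A|B) = 0.4772
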